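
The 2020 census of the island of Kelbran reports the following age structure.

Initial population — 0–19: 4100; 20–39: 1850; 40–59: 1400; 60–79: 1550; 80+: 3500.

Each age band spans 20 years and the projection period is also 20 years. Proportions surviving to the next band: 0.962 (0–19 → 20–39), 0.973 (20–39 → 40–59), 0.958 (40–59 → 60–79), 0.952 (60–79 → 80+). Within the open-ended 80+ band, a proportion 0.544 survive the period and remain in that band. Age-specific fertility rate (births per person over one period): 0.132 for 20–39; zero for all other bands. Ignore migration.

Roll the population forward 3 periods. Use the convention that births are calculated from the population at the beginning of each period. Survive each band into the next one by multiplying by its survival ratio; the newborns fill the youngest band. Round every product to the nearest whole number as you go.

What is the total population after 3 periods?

7774

Period 1:
Births: 1850 × 0.132 = 244
20–39: 4100 × 0.962 = 3944
40–59: 1850 × 0.973 = 1800
60–79: 1400 × 0.958 = 1341
80+: 1550 × 0.952 + 3500 × 0.544 = 1476 + 1904 = 3380
Population now: 0–19=244, 20–39=3944, 40–59=1800, 60–79=1341, 80+=3380
Period 2:
Births: 3944 × 0.132 = 521
20–39: 244 × 0.962 = 235
40–59: 3944 × 0.973 = 3838
60–79: 1800 × 0.958 = 1724
80+: 1341 × 0.952 + 3380 × 0.544 = 1277 + 1839 = 3116
Population now: 0–19=521, 20–39=235, 40–59=3838, 60–79=1724, 80+=3116
Period 3:
Births: 235 × 0.132 = 31
20–39: 521 × 0.962 = 501
40–59: 235 × 0.973 = 229
60–79: 3838 × 0.958 = 3677
80+: 1724 × 0.952 + 3116 × 0.544 = 1641 + 1695 = 3336
Population now: 0–19=31, 20–39=501, 40–59=229, 60–79=3677, 80+=3336
Total after period 3: 31 + 501 + 229 + 3677 + 3336 = 7774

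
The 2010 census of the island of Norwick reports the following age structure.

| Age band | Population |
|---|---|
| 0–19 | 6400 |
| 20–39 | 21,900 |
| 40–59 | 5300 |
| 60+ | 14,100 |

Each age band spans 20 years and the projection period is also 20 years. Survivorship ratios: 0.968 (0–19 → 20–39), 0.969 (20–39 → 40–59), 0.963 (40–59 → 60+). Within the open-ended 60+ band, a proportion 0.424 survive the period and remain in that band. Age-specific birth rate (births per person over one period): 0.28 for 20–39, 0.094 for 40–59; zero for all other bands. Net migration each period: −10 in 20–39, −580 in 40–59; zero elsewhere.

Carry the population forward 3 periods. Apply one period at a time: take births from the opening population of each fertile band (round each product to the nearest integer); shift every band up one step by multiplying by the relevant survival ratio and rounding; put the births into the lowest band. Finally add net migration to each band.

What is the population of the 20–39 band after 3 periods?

3544

Call the groups 1 to 4, youngest first.
Period 1.
Births: 21900 × 0.28 = 6132 ; 5300 × 0.094 = 498 → 6630
Group 2: 6400 × 0.968 = 6195
Group 3: 21900 × 0.969 = 21221
Group 4: 5300 × 0.963 + 14100 × 0.424 = 5104 + 5978 = 11082
Net migration: Group 2 − 10 → 6185; Group 3 − 580 → 20641
Population now: 0–19=6630, 20–39=6185, 40–59=20641, 60+=11082
Period 2.
Births: 6185 × 0.28 = 1732 ; 20641 × 0.094 = 1940 → 3672
Group 2: 6630 × 0.968 = 6418
Group 3: 6185 × 0.969 = 5993
Group 4: 20641 × 0.963 + 11082 × 0.424 = 19877 + 4699 = 24576
Net migration: Group 2 − 10 → 6408; Group 3 − 580 → 5413
Population now: 0–19=3672, 20–39=6408, 40–59=5413, 60+=24576
Period 3.
Births: 6408 × 0.28 = 1794 ; 5413 × 0.094 = 509 → 2303
Group 2: 3672 × 0.968 = 3554
Group 3: 6408 × 0.969 = 6209
Group 4: 5413 × 0.963 + 24576 × 0.424 = 5213 + 10420 = 15633
Net migration: Group 2 − 10 → 3544; Group 3 − 580 → 5629
Population now: 0–19=2303, 20–39=3544, 40–59=5629, 60+=15633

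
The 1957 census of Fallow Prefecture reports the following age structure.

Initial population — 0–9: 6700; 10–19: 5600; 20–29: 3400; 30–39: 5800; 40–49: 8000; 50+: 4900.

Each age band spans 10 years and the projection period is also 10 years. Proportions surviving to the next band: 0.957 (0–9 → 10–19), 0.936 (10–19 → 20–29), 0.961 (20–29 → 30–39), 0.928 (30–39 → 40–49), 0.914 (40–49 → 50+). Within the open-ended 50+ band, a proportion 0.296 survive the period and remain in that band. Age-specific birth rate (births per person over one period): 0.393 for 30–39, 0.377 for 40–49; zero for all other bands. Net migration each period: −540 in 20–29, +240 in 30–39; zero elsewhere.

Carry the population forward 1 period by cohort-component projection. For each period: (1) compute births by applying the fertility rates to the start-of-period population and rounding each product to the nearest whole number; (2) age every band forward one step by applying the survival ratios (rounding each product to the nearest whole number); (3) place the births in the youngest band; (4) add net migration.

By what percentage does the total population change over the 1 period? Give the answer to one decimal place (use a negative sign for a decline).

— Period 1 —
Births: 5800 × 0.393 = 2279  |  8000 × 0.377 = 3016 → 5295
10–19: 6700 × 0.957 = 6412
20–29: 5600 × 0.936 = 5242
30–39: 3400 × 0.961 = 3267
40–49: 5800 × 0.928 = 5382
50+: 8000 × 0.914 + 4900 × 0.296 = 7312 + 1450 = 8762
Net migration: 20–29 − 540 → 4702; 30–39 + 240 → 3507
Population now: 0–9=5295, 10–19=6412, 20–29=4702, 30–39=3507, 40–49=5382, 50+=8762
Total: 34400 → 34060; change = -340; percentage change = -1.0%

-1.0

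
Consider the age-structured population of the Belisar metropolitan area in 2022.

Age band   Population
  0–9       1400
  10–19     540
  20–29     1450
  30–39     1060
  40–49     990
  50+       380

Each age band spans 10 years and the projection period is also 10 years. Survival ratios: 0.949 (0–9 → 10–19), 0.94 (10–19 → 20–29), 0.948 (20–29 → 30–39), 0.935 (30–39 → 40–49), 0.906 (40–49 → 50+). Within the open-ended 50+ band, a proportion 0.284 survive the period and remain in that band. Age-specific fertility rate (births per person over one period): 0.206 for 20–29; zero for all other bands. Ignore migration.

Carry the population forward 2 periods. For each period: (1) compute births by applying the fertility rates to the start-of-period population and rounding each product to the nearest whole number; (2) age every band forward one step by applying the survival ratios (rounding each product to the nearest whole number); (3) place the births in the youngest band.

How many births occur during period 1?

Call the bands 1 to 6, youngest first.
After projecting period 1:
Births: 1450 * 0.206 = 299
Band 2: 1400 * 0.949 = 1329
Band 3: 540 * 0.94 = 508
Band 4: 1450 * 0.948 = 1375
Band 5: 1060 * 0.935 = 991
Band 6: 990 * 0.906 + 380 * 0.284 = 897 + 108 = 1005
End of period: [299, 1329, 508, 1375, 991, 1005]

299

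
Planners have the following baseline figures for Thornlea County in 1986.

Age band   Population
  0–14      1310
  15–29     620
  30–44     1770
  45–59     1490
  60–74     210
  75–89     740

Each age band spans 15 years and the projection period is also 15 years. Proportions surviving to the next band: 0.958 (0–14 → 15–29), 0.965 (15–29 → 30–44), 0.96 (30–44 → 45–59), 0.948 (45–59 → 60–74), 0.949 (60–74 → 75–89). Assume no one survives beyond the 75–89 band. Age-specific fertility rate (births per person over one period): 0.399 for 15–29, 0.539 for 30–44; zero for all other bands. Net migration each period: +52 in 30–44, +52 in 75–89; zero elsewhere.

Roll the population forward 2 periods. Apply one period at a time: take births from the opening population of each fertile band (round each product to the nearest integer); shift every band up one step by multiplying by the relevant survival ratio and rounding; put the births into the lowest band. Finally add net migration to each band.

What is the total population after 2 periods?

Call the groups 1 to 6, youngest first.
After projecting period 1:
Births: 620 × 0.399 = 247 ; 1770 × 0.539 = 954 ⇒ total 1201
Group 2: 1310 × 0.958 = 1255
Group 3: 620 × 0.965 = 598
Group 4: 1770 × 0.96 = 1699
Group 5: 1490 × 0.948 = 1413
Group 6: 210 × 0.949 = 199
Net migration: Group 3 + 52 → 650; Group 6 + 52 → 251
→ [1201, 1255, 650, 1699, 1413, 251]
After projecting period 2:
Births: 1255 × 0.399 = 501 ; 650 × 0.539 = 350 ⇒ total 851
Group 2: 1201 × 0.958 = 1151
Group 3: 1255 × 0.965 = 1211
Group 4: 650 × 0.96 = 624
Group 5: 1699 × 0.948 = 1611
Group 6: 1413 × 0.949 = 1341
Net migration: Group 3 + 52 → 1263; Group 6 + 52 → 1393
→ [851, 1151, 1263, 624, 1611, 1393]
Total after period 2: 851 + 1151 + 1263 + 624 + 1611 + 1393 = 6893

6893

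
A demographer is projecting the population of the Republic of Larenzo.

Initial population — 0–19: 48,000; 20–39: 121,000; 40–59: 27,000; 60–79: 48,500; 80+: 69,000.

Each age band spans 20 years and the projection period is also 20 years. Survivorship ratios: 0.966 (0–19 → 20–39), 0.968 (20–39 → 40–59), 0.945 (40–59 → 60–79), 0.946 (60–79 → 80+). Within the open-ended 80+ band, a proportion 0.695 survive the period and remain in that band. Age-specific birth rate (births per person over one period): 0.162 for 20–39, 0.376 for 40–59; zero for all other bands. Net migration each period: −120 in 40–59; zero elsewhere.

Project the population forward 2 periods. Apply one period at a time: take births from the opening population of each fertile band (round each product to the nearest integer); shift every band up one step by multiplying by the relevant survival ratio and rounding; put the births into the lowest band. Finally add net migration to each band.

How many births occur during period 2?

51507

(Bands numbered youngest = 1 to oldest = 5.)
After projecting period 1:
Births: 121000 × 0.162 = 19602 ; 27000 × 0.376 = 10152 → 29754
Band 2: 48000 × 0.966 = 46368
Band 3: 121000 × 0.968 = 117128
Band 4: 27000 × 0.945 = 25515
Band 5: 48500 × 0.946 + 69000 × 0.695 = 45881 + 47955 = 93836
Net migration: Band 3 − 120 → 117008
End of period: [29754, 46368, 117008, 25515, 93836]
After projecting period 2:
Births: 46368 × 0.162 = 7512 ; 117008 × 0.376 = 43995 → 51507
Band 2: 29754 × 0.966 = 28742
Band 3: 46368 × 0.968 = 44884
Band 4: 117008 × 0.945 = 110573
Band 5: 25515 × 0.946 + 93836 × 0.695 = 24137 + 65216 = 89353
Net migration: Band 3 − 120 → 44764
End of period: [51507, 28742, 44764, 110573, 89353]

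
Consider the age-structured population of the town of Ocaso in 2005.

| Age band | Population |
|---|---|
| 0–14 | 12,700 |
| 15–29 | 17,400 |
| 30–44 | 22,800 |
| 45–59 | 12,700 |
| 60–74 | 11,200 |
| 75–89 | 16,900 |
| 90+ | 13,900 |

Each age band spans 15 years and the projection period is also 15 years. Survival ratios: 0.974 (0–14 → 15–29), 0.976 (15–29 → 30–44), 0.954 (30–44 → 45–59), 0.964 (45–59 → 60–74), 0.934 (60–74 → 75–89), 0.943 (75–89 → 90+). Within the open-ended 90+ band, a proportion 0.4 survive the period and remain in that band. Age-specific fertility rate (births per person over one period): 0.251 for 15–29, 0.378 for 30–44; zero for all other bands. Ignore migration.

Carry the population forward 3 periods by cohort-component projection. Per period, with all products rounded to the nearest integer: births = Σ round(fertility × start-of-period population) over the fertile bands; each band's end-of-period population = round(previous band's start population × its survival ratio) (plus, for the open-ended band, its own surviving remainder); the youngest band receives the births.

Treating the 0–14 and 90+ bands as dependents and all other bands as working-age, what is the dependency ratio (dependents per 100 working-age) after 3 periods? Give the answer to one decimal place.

Call the bands 1 to 7, youngest first.
After projecting period 1:
Births: 17400 * 0.251 = 4367  |  22800 * 0.378 = 8618 — total 12985
Band 2: 12700 * 0.974 = 12370
Band 3: 17400 * 0.976 = 16982
Band 4: 22800 * 0.954 = 21751
Band 5: 12700 * 0.964 = 12243
Band 6: 11200 * 0.934 = 10461
Band 7: 16900 * 0.943 + 13900 * 0.4 = 15937 + 5560 = 21497
Population now: 0–14=12985, 15–29=12370, 30–44=16982, 45–59=21751, 60–74=12243, 75–89=10461, 90+=21497
After projecting period 2:
Births: 12370 * 0.251 = 3105  |  16982 * 0.378 = 6419 — total 9524
Band 2: 12985 * 0.974 = 12647
Band 3: 12370 * 0.976 = 12073
Band 4: 16982 * 0.954 = 16201
Band 5: 21751 * 0.964 = 20968
Band 6: 12243 * 0.934 = 11435
Band 7: 10461 * 0.943 + 21497 * 0.4 = 9865 + 8599 = 18464
Population now: 0–14=9524, 15–29=12647, 30–44=12073, 45–59=16201, 60–74=20968, 75–89=11435, 90+=18464
After projecting period 3:
Births: 12647 * 0.251 = 3174  |  12073 * 0.378 = 4564 — total 7738
Band 2: 9524 * 0.974 = 9276
Band 3: 12647 * 0.976 = 12343
Band 4: 12073 * 0.954 = 11518
Band 5: 16201 * 0.964 = 15618
Band 6: 20968 * 0.934 = 19584
Band 7: 11435 * 0.943 + 18464 * 0.4 = 10783 + 7386 = 18169
Population now: 0–14=7738, 15–29=9276, 30–44=12343, 45–59=11518, 60–74=15618, 75–89=19584, 90+=18169
Dependents (band 0–14 + band 90+) = 7738 + 18169 = 25907; working-age = 68339; ratio = 25907/68339 × 100 = 37.9

37.9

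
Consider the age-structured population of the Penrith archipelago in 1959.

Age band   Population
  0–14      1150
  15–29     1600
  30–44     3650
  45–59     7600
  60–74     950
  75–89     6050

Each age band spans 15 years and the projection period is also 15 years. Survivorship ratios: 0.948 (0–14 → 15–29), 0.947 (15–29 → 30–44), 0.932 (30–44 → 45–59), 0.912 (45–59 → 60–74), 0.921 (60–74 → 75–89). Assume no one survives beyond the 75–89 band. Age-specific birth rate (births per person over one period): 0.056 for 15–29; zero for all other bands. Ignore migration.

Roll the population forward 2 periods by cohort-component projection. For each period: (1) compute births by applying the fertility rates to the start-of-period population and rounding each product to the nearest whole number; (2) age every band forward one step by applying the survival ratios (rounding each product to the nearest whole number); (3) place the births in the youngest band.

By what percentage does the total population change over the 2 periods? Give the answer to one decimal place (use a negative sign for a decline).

-42.5

Call the bands 1 to 6, youngest first.
Period 1.
Births: 1600 * 0.056 = 90
Band 2: 1150 * 0.948 = 1090
Band 3: 1600 * 0.947 = 1515
Band 4: 3650 * 0.932 = 3402
Band 5: 7600 * 0.912 = 6931
Band 6: 950 * 0.921 = 875
End of period: [90, 1090, 1515, 3402, 6931, 875]
Period 2.
Births: 1090 * 0.056 = 61
Band 2: 90 * 0.948 = 85
Band 3: 1090 * 0.947 = 1032
Band 4: 1515 * 0.932 = 1412
Band 5: 3402 * 0.912 = 3103
Band 6: 6931 * 0.921 = 6383
End of period: [61, 85, 1032, 1412, 3103, 6383]
Total: 21000 → 12076; change = -8924; percentage change = -42.5%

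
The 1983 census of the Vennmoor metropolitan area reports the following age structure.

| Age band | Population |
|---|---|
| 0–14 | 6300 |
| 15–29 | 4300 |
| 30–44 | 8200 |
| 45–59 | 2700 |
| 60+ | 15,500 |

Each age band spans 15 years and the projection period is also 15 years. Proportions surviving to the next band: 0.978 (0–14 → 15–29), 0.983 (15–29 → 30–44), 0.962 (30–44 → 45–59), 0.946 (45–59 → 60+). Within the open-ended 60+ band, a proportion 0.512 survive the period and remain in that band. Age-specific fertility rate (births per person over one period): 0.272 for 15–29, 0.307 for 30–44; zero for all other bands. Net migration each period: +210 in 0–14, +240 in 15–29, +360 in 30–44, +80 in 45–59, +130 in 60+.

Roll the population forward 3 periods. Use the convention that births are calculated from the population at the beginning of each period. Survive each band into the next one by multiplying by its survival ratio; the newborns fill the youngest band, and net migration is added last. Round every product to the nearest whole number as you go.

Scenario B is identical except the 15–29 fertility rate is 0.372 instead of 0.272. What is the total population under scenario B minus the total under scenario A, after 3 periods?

1602

Period 1.
Births: 4300 × 0.272 = 1170 ; 8200 × 0.307 = 2517 ⇒ total 3687
15–29: 6300 × 0.978 = 6161
30–44: 4300 × 0.983 = 4227
45–59: 8200 × 0.962 = 7888
60+: 2700 × 0.946 + 15500 × 0.512 = 2554 + 7936 = 10490
Net migration: 0–14 + 210 → 3897; 15–29 + 240 → 6401; 30–44 + 360 → 4587; 45–59 + 80 → 7968; 60+ + 130 → 10620
→ [3897, 6401, 4587, 7968, 10620]
Period 2.
Births: 6401 × 0.272 = 1741 ; 4587 × 0.307 = 1408 ⇒ total 3149
15–29: 3897 × 0.978 = 3811
30–44: 6401 × 0.983 = 6292
45–59: 4587 × 0.962 = 4413
60+: 7968 × 0.946 + 10620 × 0.512 = 7538 + 5437 = 12975
Net migration: 0–14 + 210 → 3359; 15–29 + 240 → 4051; 30–44 + 360 → 6652; 45–59 + 80 → 4493; 60+ + 130 → 13105
→ [3359, 4051, 6652, 4493, 13105]
Period 3.
Births: 4051 × 0.272 = 1102 ; 6652 × 0.307 = 2042 ⇒ total 3144
15–29: 3359 × 0.978 = 3285
30–44: 4051 × 0.983 = 3982
45–59: 6652 × 0.962 = 6399
60+: 4493 × 0.946 + 13105 × 0.512 = 4250 + 6710 = 10960
Net migration: 0–14 + 210 → 3354; 15–29 + 240 → 3525; 30–44 + 360 → 4342; 45–59 + 80 → 6479; 60+ + 130 → 11090
→ [3354, 3525, 4342, 6479, 11090]
Scenario A total after 3 periods: 28790
Scenario B projection —
Period 1.
Births: 4300 × 0.372 = 1600 ; 8200 × 0.307 = 2517 ⇒ total 4117
15–29: 6300 × 0.978 = 6161
30–44: 4300 × 0.983 = 4227
45–59: 8200 × 0.962 = 7888
60+: 2700 × 0.946 + 15500 × 0.512 = 2554 + 7936 = 10490
Net migration: 0–14 + 210 → 4327; 15–29 + 240 → 6401; 30–44 + 360 → 4587; 45–59 + 80 → 7968; 60+ + 130 → 10620
→ [4327, 6401, 4587, 7968, 10620]
Period 2.
Births: 6401 × 0.372 = 2381 ; 4587 × 0.307 = 1408 ⇒ total 3789
15–29: 4327 × 0.978 = 4232
30–44: 6401 × 0.983 = 6292
45–59: 4587 × 0.962 = 4413
60+: 7968 × 0.946 + 10620 × 0.512 = 7538 + 5437 = 12975
Net migration: 0–14 + 210 → 3999; 15–29 + 240 → 4472; 30–44 + 360 → 6652; 45–59 + 80 → 4493; 60+ + 130 → 13105
→ [3999, 4472, 6652, 4493, 13105]
Period 3.
Births: 4472 × 0.372 = 1664 ; 6652 × 0.307 = 2042 ⇒ total 3706
15–29: 3999 × 0.978 = 3911
30–44: 4472 × 0.983 = 4396
45–59: 6652 × 0.962 = 6399
60+: 4493 × 0.946 + 13105 × 0.512 = 4250 + 6710 = 10960
Net migration: 0–14 + 210 → 3916; 15–29 + 240 → 4151; 30–44 + 360 → 4756; 45–59 + 80 → 6479; 60+ + 130 → 11090
→ [3916, 4151, 4756, 6479, 11090]
Scenario B total after 3 periods: 30392
Difference B − A = 30392 − 28790 = 1602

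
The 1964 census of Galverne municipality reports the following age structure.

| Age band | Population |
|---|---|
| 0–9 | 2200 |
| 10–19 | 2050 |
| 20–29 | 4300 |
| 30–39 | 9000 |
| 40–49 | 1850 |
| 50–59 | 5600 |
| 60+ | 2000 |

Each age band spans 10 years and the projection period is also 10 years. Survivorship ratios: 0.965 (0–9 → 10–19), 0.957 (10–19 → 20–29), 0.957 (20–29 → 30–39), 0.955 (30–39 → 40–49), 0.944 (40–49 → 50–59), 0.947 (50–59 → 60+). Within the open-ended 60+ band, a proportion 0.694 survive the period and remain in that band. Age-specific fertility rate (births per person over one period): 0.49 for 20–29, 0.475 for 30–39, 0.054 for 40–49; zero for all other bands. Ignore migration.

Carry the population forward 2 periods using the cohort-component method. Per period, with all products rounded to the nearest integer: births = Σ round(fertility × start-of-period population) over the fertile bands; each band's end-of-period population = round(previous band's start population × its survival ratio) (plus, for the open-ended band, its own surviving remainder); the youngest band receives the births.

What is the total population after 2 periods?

Call the bands 1 to 7, youngest first.
Period 1.
Births: 4300 × 0.49 = 2107  |  9000 × 0.475 = 4275  |  1850 × 0.054 = 100 — total 6482
Band 2: 2200 × 0.965 = 2123
Band 3: 2050 × 0.957 = 1962
Band 4: 4300 × 0.957 = 4115
Band 5: 9000 × 0.955 = 8595
Band 6: 1850 × 0.944 = 1746
Band 7: 5600 × 0.947 + 2000 × 0.694 = 5303 + 1388 = 6691
Population now: 0–9=6482, 10–19=2123, 20–29=1962, 30–39=4115, 40–49=8595, 50–59=1746, 60+=6691
Period 2.
Births: 1962 × 0.49 = 961  |  4115 × 0.475 = 1955  |  8595 × 0.054 = 464 — total 3380
Band 2: 6482 × 0.965 = 6255
Band 3: 2123 × 0.957 = 2032
Band 4: 1962 × 0.957 = 1878
Band 5: 4115 × 0.955 = 3930
Band 6: 8595 × 0.944 = 8114
Band 7: 1746 × 0.947 + 6691 × 0.694 = 1653 + 4644 = 6297
Population now: 0–9=3380, 10–19=6255, 20–29=2032, 30–39=1878, 40–49=3930, 50–59=8114, 60+=6297
Total after period 2: 3380 + 6255 + 2032 + 1878 + 3930 + 8114 + 6297 = 31886

31886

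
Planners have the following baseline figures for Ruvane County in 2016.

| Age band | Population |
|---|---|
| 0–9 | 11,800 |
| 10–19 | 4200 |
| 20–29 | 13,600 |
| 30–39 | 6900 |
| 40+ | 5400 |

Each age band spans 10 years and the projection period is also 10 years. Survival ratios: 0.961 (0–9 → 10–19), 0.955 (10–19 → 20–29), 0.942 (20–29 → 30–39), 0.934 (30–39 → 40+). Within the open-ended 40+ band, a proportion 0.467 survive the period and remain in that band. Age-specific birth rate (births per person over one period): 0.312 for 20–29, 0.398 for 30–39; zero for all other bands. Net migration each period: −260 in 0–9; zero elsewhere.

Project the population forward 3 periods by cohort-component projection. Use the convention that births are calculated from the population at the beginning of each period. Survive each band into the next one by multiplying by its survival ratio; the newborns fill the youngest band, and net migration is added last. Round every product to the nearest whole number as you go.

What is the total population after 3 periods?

37925

[period 1]
Births: 13600 × 0.312 = 4243  |  6900 × 0.398 = 2746 — total 6989
10–19: 11800 × 0.961 = 11340
20–29: 4200 × 0.955 = 4011
30–39: 13600 × 0.942 = 12811
40+: 6900 × 0.934 + 5400 × 0.467 = 6445 + 2522 = 8967
Net migration: 0–9 − 260 → 6729
Population now: 0–9=6729, 10–19=11340, 20–29=4011, 30–39=12811, 40+=8967
[period 2]
Births: 4011 × 0.312 = 1251  |  12811 × 0.398 = 5099 — total 6350
10–19: 6729 × 0.961 = 6467
20–29: 11340 × 0.955 = 10830
30–39: 4011 × 0.942 = 3778
40+: 12811 × 0.934 + 8967 × 0.467 = 11965 + 4188 = 16153
Net migration: 0–9 − 260 → 6090
Population now: 0–9=6090, 10–19=6467, 20–29=10830, 30–39=3778, 40+=16153
[period 3]
Births: 10830 × 0.312 = 3379  |  3778 × 0.398 = 1504 — total 4883
10–19: 6090 × 0.961 = 5852
20–29: 6467 × 0.955 = 6176
30–39: 10830 × 0.942 = 10202
40+: 3778 × 0.934 + 16153 × 0.467 = 3529 + 7543 = 11072
Net migration: 0–9 − 260 → 4623
Population now: 0–9=4623, 10–19=5852, 20–29=6176, 30–39=10202, 40+=11072
Total after period 3: 4623 + 5852 + 6176 + 10202 + 11072 = 37925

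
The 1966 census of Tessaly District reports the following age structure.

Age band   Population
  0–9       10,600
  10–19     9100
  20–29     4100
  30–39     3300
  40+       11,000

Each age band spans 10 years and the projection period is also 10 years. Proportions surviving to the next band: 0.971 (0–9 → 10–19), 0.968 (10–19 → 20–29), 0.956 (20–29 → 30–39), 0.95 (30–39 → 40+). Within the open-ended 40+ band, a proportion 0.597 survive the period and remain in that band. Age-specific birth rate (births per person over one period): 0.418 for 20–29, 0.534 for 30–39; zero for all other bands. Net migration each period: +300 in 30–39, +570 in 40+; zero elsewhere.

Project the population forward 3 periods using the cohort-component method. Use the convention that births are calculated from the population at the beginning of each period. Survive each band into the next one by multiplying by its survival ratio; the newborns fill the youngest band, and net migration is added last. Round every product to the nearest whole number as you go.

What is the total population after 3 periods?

42927

Call the groups 1 to 5, youngest first.
— Period 1 —
Births: 4100 * 0.418 = 1714 ; 3300 * 0.534 = 1762 → 3476
Group 2: 10600 * 0.971 = 10293
Group 3: 9100 * 0.968 = 8809
Group 4: 4100 * 0.956 = 3920
Group 5: 3300 * 0.95 + 11000 * 0.597 = 3135 + 6567 = 9702
Net migration: Group 4 + 300 → 4220; Group 5 + 570 → 10272
→ [3476, 10293, 8809, 4220, 10272]
— Period 2 —
Births: 8809 * 0.418 = 3682 ; 4220 * 0.534 = 2253 → 5935
Group 2: 3476 * 0.971 = 3375
Group 3: 10293 * 0.968 = 9964
Group 4: 8809 * 0.956 = 8421
Group 5: 4220 * 0.95 + 10272 * 0.597 = 4009 + 6132 = 10141
Net migration: Group 4 + 300 → 8721; Group 5 + 570 → 10711
→ [5935, 3375, 9964, 8721, 10711]
— Period 3 —
Births: 9964 * 0.418 = 4165 ; 8721 * 0.534 = 4657 → 8822
Group 2: 5935 * 0.971 = 5763
Group 3: 3375 * 0.968 = 3267
Group 4: 9964 * 0.956 = 9526
Group 5: 8721 * 0.95 + 10711 * 0.597 = 8285 + 6394 = 14679
Net migration: Group 4 + 300 → 9826; Group 5 + 570 → 15249
→ [8822, 5763, 3267, 9826, 15249]
Total after period 3: 8822 + 5763 + 3267 + 9826 + 15249 = 42927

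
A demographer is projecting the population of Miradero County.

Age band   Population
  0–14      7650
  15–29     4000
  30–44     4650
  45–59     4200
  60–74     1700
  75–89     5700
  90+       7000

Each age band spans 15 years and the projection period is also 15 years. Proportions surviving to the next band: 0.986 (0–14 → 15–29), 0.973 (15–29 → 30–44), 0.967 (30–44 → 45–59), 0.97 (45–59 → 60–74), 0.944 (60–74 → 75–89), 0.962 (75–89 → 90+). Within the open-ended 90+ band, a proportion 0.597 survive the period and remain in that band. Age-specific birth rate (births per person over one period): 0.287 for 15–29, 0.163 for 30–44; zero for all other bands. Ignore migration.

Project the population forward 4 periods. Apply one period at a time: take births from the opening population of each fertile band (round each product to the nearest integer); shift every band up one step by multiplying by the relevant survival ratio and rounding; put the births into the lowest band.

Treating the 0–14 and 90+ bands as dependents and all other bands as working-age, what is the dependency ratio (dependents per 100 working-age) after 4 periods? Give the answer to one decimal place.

Period 1.
Births: 4000 * 0.287 = 1148  |  4650 * 0.163 = 758 — total 1906
15–29: 7650 * 0.986 = 7543
30–44: 4000 * 0.973 = 3892
45–59: 4650 * 0.967 = 4497
60–74: 4200 * 0.97 = 4074
75–89: 1700 * 0.944 = 1605
90+: 5700 * 0.962 + 7000 * 0.597 = 5483 + 4179 = 9662
Giving 1906 / 7543 / 3892 / 4497 / 4074 / 1605 / 9662.
Period 2.
Births: 7543 * 0.287 = 2165  |  3892 * 0.163 = 634 — total 2799
15–29: 1906 * 0.986 = 1879
30–44: 7543 * 0.973 = 7339
45–59: 3892 * 0.967 = 3764
60–74: 4497 * 0.97 = 4362
75–89: 4074 * 0.944 = 3846
90+: 1605 * 0.962 + 9662 * 0.597 = 1544 + 5768 = 7312
Giving 2799 / 1879 / 7339 / 3764 / 4362 / 3846 / 7312.
Period 3.
Births: 1879 * 0.287 = 539  |  7339 * 0.163 = 1196 — total 1735
15–29: 2799 * 0.986 = 2760
30–44: 1879 * 0.973 = 1828
45–59: 7339 * 0.967 = 7097
60–74: 3764 * 0.97 = 3651
75–89: 4362 * 0.944 = 4118
90+: 3846 * 0.962 + 7312 * 0.597 = 3700 + 4365 = 8065
Giving 1735 / 2760 / 1828 / 7097 / 3651 / 4118 / 8065.
Period 4.
Births: 2760 * 0.287 = 792  |  1828 * 0.163 = 298 — total 1090
15–29: 1735 * 0.986 = 1711
30–44: 2760 * 0.973 = 2685
45–59: 1828 * 0.967 = 1768
60–74: 7097 * 0.97 = 6884
75–89: 3651 * 0.944 = 3447
90+: 4118 * 0.962 + 8065 * 0.597 = 3962 + 4815 = 8777
Giving 1090 / 1711 / 2685 / 1768 / 6884 / 3447 / 8777.
Dependents (band 0–14 + band 90+) = 1090 + 8777 = 9867; working-age = 16495; ratio = 9867/16495 × 100 = 59.8

59.8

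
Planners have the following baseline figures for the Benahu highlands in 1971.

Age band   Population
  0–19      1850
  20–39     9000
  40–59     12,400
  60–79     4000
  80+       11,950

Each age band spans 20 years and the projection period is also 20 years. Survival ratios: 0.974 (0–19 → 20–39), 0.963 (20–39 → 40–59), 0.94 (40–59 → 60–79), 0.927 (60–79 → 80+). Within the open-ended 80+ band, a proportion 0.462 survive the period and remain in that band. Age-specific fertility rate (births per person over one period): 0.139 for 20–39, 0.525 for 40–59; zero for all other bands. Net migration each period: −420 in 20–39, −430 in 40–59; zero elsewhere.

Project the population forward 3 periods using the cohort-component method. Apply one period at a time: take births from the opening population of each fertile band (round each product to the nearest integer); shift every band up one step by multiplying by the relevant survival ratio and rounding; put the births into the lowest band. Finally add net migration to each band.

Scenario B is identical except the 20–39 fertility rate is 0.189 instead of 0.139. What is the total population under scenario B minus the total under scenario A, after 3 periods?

930

After projecting period 1:
Births: 9000 × 0.139 = 1251  |  12400 × 0.525 = 6510 → total 7761
20–39: 1850 × 0.974 = 1802
40–59: 9000 × 0.963 = 8667
60–79: 12400 × 0.94 = 11656
80+: 4000 × 0.927 + 11950 × 0.462 = 3708 + 5521 = 9229
Net migration: 20–39 − 420 → 1382; 40–59 − 430 → 8237
→ [7761, 1382, 8237, 11656, 9229]
After projecting period 2:
Births: 1382 × 0.139 = 192  |  8237 × 0.525 = 4324 → total 4516
20–39: 7761 × 0.974 = 7559
40–59: 1382 × 0.963 = 1331
60–79: 8237 × 0.94 = 7743
80+: 11656 × 0.927 + 9229 × 0.462 = 10805 + 4264 = 15069
Net migration: 20–39 − 420 → 7139; 40–59 − 430 → 901
→ [4516, 7139, 901, 7743, 15069]
After projecting period 3:
Births: 7139 × 0.139 = 992  |  901 × 0.525 = 473 → total 1465
20–39: 4516 × 0.974 = 4399
40–59: 7139 × 0.963 = 6875
60–79: 901 × 0.94 = 847
80+: 7743 × 0.927 + 15069 × 0.462 = 7178 + 6962 = 14140
Net migration: 20–39 − 420 → 3979; 40–59 − 430 → 6445
→ [1465, 3979, 6445, 847, 14140]
Scenario A total after 3 periods: 26876
Scenario B projection —
After projecting period 1:
Births: 9000 × 0.189 = 1701  |  12400 × 0.525 = 6510 → total 8211
20–39: 1850 × 0.974 = 1802
40–59: 9000 × 0.963 = 8667
60–79: 12400 × 0.94 = 11656
80+: 4000 × 0.927 + 11950 × 0.462 = 3708 + 5521 = 9229
Net migration: 20–39 − 420 → 1382; 40–59 − 430 → 8237
→ [8211, 1382, 8237, 11656, 9229]
After projecting period 2:
Births: 1382 × 0.189 = 261  |  8237 × 0.525 = 4324 → total 4585
20–39: 8211 × 0.974 = 7998
40–59: 1382 × 0.963 = 1331
60–79: 8237 × 0.94 = 7743
80+: 11656 × 0.927 + 9229 × 0.462 = 10805 + 4264 = 15069
Net migration: 20–39 − 420 → 7578; 40–59 − 430 → 901
→ [4585, 7578, 901, 7743, 15069]
After projecting period 3:
Births: 7578 × 0.189 = 1432  |  901 × 0.525 = 473 → total 1905
20–39: 4585 × 0.974 = 4466
40–59: 7578 × 0.963 = 7298
60–79: 901 × 0.94 = 847
80+: 7743 × 0.927 + 15069 × 0.462 = 7178 + 6962 = 14140
Net migration: 20–39 − 420 → 4046; 40–59 − 430 → 6868
→ [1905, 4046, 6868, 847, 14140]
Scenario B total after 3 periods: 27806
Difference B − A = 27806 − 26876 = 930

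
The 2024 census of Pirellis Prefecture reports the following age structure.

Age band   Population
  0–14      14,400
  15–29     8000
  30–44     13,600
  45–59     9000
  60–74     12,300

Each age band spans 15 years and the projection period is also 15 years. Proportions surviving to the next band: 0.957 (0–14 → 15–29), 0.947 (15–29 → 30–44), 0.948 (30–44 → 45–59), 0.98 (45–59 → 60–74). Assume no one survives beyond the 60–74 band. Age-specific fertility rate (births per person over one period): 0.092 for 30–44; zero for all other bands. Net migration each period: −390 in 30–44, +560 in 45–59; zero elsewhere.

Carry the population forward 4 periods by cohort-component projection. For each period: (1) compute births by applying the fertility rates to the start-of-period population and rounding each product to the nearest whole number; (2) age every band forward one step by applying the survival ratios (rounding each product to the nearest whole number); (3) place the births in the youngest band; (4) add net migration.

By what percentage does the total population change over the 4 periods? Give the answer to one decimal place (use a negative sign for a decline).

[period 1]
Births: 13600 × 0.092 = 1251
15–29: 14400 × 0.957 = 13781
30–44: 8000 × 0.947 = 7576
45–59: 13600 × 0.948 = 12893
60–74: 9000 × 0.98 = 8820
Net migration: 30–44 − 390 → 7186; 45–59 + 560 → 13453
→ [1251, 13781, 7186, 13453, 8820]
[period 2]
Births: 7186 × 0.092 = 661
15–29: 1251 × 0.957 = 1197
30–44: 13781 × 0.947 = 13051
45–59: 7186 × 0.948 = 6812
60–74: 13453 × 0.98 = 13184
Net migration: 30–44 − 390 → 12661; 45–59 + 560 → 7372
→ [661, 1197, 12661, 7372, 13184]
[period 3]
Births: 12661 × 0.092 = 1165
15–29: 661 × 0.957 = 633
30–44: 1197 × 0.947 = 1134
45–59: 12661 × 0.948 = 12003
60–74: 7372 × 0.98 = 7225
Net migration: 30–44 − 390 → 744; 45–59 + 560 → 12563
→ [1165, 633, 744, 12563, 7225]
[period 4]
Births: 744 × 0.092 = 68
15–29: 1165 × 0.957 = 1115
30–44: 633 × 0.947 = 599
45–59: 744 × 0.948 = 705
60–74: 12563 × 0.98 = 12312
Net migration: 30–44 − 390 → 209; 45–59 + 560 → 1265
→ [68, 1115, 209, 1265, 12312]
Total: 57300 → 14969; change = -42331; percentage change = -73.9%

-73.9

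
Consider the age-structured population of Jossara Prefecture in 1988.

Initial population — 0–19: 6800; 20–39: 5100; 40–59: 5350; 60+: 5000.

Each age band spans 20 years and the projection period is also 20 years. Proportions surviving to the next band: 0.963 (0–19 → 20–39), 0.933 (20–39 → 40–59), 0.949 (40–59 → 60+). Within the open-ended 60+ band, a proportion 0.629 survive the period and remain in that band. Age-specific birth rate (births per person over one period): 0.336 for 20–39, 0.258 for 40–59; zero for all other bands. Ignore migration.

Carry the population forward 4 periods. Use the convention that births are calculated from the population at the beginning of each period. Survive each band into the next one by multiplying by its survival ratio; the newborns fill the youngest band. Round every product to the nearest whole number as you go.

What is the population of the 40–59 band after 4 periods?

[period 1]
Births: 5100 * 0.336 = 1714, 5350 * 0.258 = 1380 — total 3094
20–39: 6800 * 0.963 = 6548
40–59: 5100 * 0.933 = 4758
60+: 5350 * 0.949 + 5000 * 0.629 = 5077 + 3145 = 8222
Population now: 0–19=3094, 20–39=6548, 40–59=4758, 60+=8222
[period 2]
Births: 6548 * 0.336 = 2200, 4758 * 0.258 = 1228 — total 3428
20–39: 3094 * 0.963 = 2980
40–59: 6548 * 0.933 = 6109
60+: 4758 * 0.949 + 8222 * 0.629 = 4515 + 5172 = 9687
Population now: 0–19=3428, 20–39=2980, 40–59=6109, 60+=9687
[period 3]
Births: 2980 * 0.336 = 1001, 6109 * 0.258 = 1576 — total 2577
20–39: 3428 * 0.963 = 3301
40–59: 2980 * 0.933 = 2780
60+: 6109 * 0.949 + 9687 * 0.629 = 5797 + 6093 = 11890
Population now: 0–19=2577, 20–39=3301, 40–59=2780, 60+=11890
[period 4]
Births: 3301 * 0.336 = 1109, 2780 * 0.258 = 717 — total 1826
20–39: 2577 * 0.963 = 2482
40–59: 3301 * 0.933 = 3080
60+: 2780 * 0.949 + 11890 * 0.629 = 2638 + 7479 = 10117
Population now: 0–19=1826, 20–39=2482, 40–59=3080, 60+=10117

3080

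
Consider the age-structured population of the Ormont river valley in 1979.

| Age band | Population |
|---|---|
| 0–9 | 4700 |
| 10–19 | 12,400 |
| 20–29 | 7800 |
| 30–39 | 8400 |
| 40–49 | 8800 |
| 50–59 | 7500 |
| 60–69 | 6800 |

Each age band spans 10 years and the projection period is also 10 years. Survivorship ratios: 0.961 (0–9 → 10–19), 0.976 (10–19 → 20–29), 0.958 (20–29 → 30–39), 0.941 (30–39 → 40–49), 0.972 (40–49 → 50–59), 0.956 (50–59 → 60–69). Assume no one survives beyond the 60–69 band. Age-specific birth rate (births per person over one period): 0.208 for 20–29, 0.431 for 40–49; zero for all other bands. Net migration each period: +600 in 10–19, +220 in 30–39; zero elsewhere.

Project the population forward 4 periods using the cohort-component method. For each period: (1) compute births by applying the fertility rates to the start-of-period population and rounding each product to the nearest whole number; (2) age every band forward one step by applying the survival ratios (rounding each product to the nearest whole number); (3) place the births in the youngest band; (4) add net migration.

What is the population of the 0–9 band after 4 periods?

[period 1]
Births: 7800 × 0.208 = 1622  |  8800 × 0.431 = 3793 — total 5415
10–19: 4700 × 0.961 = 4517
20–29: 12400 × 0.976 = 12102
30–39: 7800 × 0.958 = 7472
40–49: 8400 × 0.941 = 7904
50–59: 8800 × 0.972 = 8554
60–69: 7500 × 0.956 = 7170
Net migration: 10–19 + 600 → 5117; 30–39 + 220 → 7692
End of period: [5415, 5117, 12102, 7692, 7904, 8554, 7170]
[period 2]
Births: 12102 × 0.208 = 2517  |  7904 × 0.431 = 3407 — total 5924
10–19: 5415 × 0.961 = 5204
20–29: 5117 × 0.976 = 4994
30–39: 12102 × 0.958 = 11594
40–49: 7692 × 0.941 = 7238
50–59: 7904 × 0.972 = 7683
60–69: 8554 × 0.956 = 8178
Net migration: 10–19 + 600 → 5804; 30–39 + 220 → 11814
End of period: [5924, 5804, 4994, 11814, 7238, 7683, 8178]
[period 3]
Births: 4994 × 0.208 = 1039  |  7238 × 0.431 = 3120 — total 4159
10–19: 5924 × 0.961 = 5693
20–29: 5804 × 0.976 = 5665
30–39: 4994 × 0.958 = 4784
40–49: 11814 × 0.941 = 11117
50–59: 7238 × 0.972 = 7035
60–69: 7683 × 0.956 = 7345
Net migration: 10–19 + 600 → 6293; 30–39 + 220 → 5004
End of period: [4159, 6293, 5665, 5004, 11117, 7035, 7345]
[period 4]
Births: 5665 × 0.208 = 1178  |  11117 × 0.431 = 4791 — total 5969
10–19: 4159 × 0.961 = 3997
20–29: 6293 × 0.976 = 6142
30–39: 5665 × 0.958 = 5427
40–49: 5004 × 0.941 = 4709
50–59: 11117 × 0.972 = 10806
60–69: 7035 × 0.956 = 6725
Net migration: 10–19 + 600 → 4597; 30–39 + 220 → 5647
End of period: [5969, 4597, 6142, 5647, 4709, 10806, 6725]

5969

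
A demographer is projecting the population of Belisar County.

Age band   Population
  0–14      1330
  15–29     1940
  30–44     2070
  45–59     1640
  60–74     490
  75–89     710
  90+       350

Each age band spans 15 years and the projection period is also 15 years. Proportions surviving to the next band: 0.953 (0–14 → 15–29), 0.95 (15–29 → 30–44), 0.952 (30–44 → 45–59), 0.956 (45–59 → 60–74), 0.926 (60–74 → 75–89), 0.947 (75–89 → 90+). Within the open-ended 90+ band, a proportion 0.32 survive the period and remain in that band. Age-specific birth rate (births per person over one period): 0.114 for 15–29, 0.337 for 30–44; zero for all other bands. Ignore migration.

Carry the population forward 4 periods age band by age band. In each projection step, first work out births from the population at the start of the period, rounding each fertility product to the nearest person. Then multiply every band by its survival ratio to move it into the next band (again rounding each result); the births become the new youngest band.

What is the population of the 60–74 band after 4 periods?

Let band 1 be 0–14 through band 7 = 90+.
Period 1.
Births: 1940 × 0.114 = 221  |  2070 × 0.337 = 698 → total 919
Band 2: 1330 × 0.953 = 1267
Band 3: 1940 × 0.95 = 1843
Band 4: 2070 × 0.952 = 1971
Band 5: 1640 × 0.956 = 1568
Band 6: 490 × 0.926 = 454
Band 7: 710 × 0.947 + 350 × 0.32 = 672 + 112 = 784
Population now: 0–14=919, 15–29=1267, 30–44=1843, 45–59=1971, 60–74=1568, 75–89=454, 90+=784
Period 2.
Births: 1267 × 0.114 = 144  |  1843 × 0.337 = 621 → total 765
Band 2: 919 × 0.953 = 876
Band 3: 1267 × 0.95 = 1204
Band 4: 1843 × 0.952 = 1755
Band 5: 1971 × 0.956 = 1884
Band 6: 1568 × 0.926 = 1452
Band 7: 454 × 0.947 + 784 × 0.32 = 430 + 251 = 681
Population now: 0–14=765, 15–29=876, 30–44=1204, 45–59=1755, 60–74=1884, 75–89=1452, 90+=681
Period 3.
Births: 876 × 0.114 = 100  |  1204 × 0.337 = 406 → total 506
Band 2: 765 × 0.953 = 729
Band 3: 876 × 0.95 = 832
Band 4: 1204 × 0.952 = 1146
Band 5: 1755 × 0.956 = 1678
Band 6: 1884 × 0.926 = 1745
Band 7: 1452 × 0.947 + 681 × 0.32 = 1375 + 218 = 1593
Population now: 0–14=506, 15–29=729, 30–44=832, 45–59=1146, 60–74=1678, 75–89=1745, 90+=1593
Period 4.
Births: 729 × 0.114 = 83  |  832 × 0.337 = 280 → total 363
Band 2: 506 × 0.953 = 482
Band 3: 729 × 0.95 = 693
Band 4: 832 × 0.952 = 792
Band 5: 1146 × 0.956 = 1096
Band 6: 1678 × 0.926 = 1554
Band 7: 1745 × 0.947 + 1593 × 0.32 = 1653 + 510 = 2163
Population now: 0–14=363, 15–29=482, 30–44=693, 45–59=792, 60–74=1096, 75–89=1554, 90+=2163

1096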